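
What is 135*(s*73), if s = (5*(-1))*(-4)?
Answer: 197100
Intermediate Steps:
s = 20 (s = -5*(-4) = 20)
135*(s*73) = 135*(20*73) = 135*1460 = 197100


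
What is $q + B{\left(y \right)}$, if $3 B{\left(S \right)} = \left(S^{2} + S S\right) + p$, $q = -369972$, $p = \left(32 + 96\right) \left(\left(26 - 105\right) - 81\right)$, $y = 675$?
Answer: $- \frac{219146}{3} \approx -73049.0$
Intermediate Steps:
$p = -20480$ ($p = 128 \left(-79 - 81\right) = 128 \left(-160\right) = -20480$)
$B{\left(S \right)} = - \frac{20480}{3} + \frac{2 S^{2}}{3}$ ($B{\left(S \right)} = \frac{\left(S^{2} + S S\right) - 20480}{3} = \frac{\left(S^{2} + S^{2}\right) - 20480}{3} = \frac{2 S^{2} - 20480}{3} = \frac{-20480 + 2 S^{2}}{3} = - \frac{20480}{3} + \frac{2 S^{2}}{3}$)
$q + B{\left(y \right)} = -369972 - \left(\frac{20480}{3} - \frac{2 \cdot 675^{2}}{3}\right) = -369972 + \left(- \frac{20480}{3} + \frac{2}{3} \cdot 455625\right) = -369972 + \left(- \frac{20480}{3} + 303750\right) = -369972 + \frac{890770}{3} = - \frac{219146}{3}$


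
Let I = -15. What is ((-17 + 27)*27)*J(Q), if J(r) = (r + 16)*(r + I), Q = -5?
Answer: -59400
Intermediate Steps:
J(r) = (-15 + r)*(16 + r) (J(r) = (r + 16)*(r - 15) = (16 + r)*(-15 + r) = (-15 + r)*(16 + r))
((-17 + 27)*27)*J(Q) = ((-17 + 27)*27)*(-240 - 5 + (-5)²) = (10*27)*(-240 - 5 + 25) = 270*(-220) = -59400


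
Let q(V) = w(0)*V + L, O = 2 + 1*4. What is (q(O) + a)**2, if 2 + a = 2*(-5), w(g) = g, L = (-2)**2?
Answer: 64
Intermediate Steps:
L = 4
O = 6 (O = 2 + 4 = 6)
a = -12 (a = -2 + 2*(-5) = -2 - 10 = -12)
q(V) = 4 (q(V) = 0*V + 4 = 0 + 4 = 4)
(q(O) + a)**2 = (4 - 12)**2 = (-8)**2 = 64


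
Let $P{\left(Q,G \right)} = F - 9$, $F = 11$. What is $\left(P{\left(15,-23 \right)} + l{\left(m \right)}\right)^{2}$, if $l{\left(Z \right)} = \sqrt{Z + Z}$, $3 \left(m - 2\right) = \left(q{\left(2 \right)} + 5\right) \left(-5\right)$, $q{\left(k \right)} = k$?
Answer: $\frac{\left(6 + i \sqrt{174}\right)^{2}}{9} \approx -15.333 + 17.588 i$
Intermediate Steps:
$P{\left(Q,G \right)} = 2$ ($P{\left(Q,G \right)} = 11 - 9 = 2$)
$m = - \frac{29}{3}$ ($m = 2 + \frac{\left(2 + 5\right) \left(-5\right)}{3} = 2 + \frac{7 \left(-5\right)}{3} = 2 + \frac{1}{3} \left(-35\right) = 2 - \frac{35}{3} = - \frac{29}{3} \approx -9.6667$)
$l{\left(Z \right)} = \sqrt{2} \sqrt{Z}$ ($l{\left(Z \right)} = \sqrt{2 Z} = \sqrt{2} \sqrt{Z}$)
$\left(P{\left(15,-23 \right)} + l{\left(m \right)}\right)^{2} = \left(2 + \sqrt{2} \sqrt{- \frac{29}{3}}\right)^{2} = \left(2 + \sqrt{2} \frac{i \sqrt{87}}{3}\right)^{2} = \left(2 + \frac{i \sqrt{174}}{3}\right)^{2}$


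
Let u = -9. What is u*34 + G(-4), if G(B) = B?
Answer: -310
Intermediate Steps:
u*34 + G(-4) = -9*34 - 4 = -306 - 4 = -310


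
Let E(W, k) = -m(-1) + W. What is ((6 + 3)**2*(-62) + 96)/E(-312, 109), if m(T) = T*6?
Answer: 821/51 ≈ 16.098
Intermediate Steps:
m(T) = 6*T
E(W, k) = 6 + W (E(W, k) = -6*(-1) + W = -1*(-6) + W = 6 + W)
((6 + 3)**2*(-62) + 96)/E(-312, 109) = ((6 + 3)**2*(-62) + 96)/(6 - 312) = (9**2*(-62) + 96)/(-306) = (81*(-62) + 96)*(-1/306) = (-5022 + 96)*(-1/306) = -4926*(-1/306) = 821/51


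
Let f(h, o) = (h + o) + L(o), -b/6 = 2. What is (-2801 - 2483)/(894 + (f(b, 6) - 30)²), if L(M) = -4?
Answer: -2642/1247 ≈ -2.1187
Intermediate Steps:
b = -12 (b = -6*2 = -12)
f(h, o) = -4 + h + o (f(h, o) = (h + o) - 4 = -4 + h + o)
(-2801 - 2483)/(894 + (f(b, 6) - 30)²) = (-2801 - 2483)/(894 + ((-4 - 12 + 6) - 30)²) = -5284/(894 + (-10 - 30)²) = -5284/(894 + (-40)²) = -5284/(894 + 1600) = -5284/2494 = -5284*1/2494 = -2642/1247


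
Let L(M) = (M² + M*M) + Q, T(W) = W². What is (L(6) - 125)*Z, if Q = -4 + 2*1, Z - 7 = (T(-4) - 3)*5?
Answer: -3960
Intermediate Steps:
Z = 72 (Z = 7 + ((-4)² - 3)*5 = 7 + (16 - 3)*5 = 7 + 13*5 = 7 + 65 = 72)
Q = -2 (Q = -4 + 2 = -2)
L(M) = -2 + 2*M² (L(M) = (M² + M*M) - 2 = (M² + M²) - 2 = 2*M² - 2 = -2 + 2*M²)
(L(6) - 125)*Z = ((-2 + 2*6²) - 125)*72 = ((-2 + 2*36) - 125)*72 = ((-2 + 72) - 125)*72 = (70 - 125)*72 = -55*72 = -3960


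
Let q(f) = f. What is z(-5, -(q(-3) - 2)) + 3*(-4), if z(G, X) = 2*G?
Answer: -22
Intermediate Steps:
z(-5, -(q(-3) - 2)) + 3*(-4) = 2*(-5) + 3*(-4) = -10 - 12 = -22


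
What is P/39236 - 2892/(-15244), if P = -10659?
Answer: -720813/8795788 ≈ -0.081950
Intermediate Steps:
P/39236 - 2892/(-15244) = -10659/39236 - 2892/(-15244) = -10659*1/39236 - 2892*(-1/15244) = -627/2308 + 723/3811 = -720813/8795788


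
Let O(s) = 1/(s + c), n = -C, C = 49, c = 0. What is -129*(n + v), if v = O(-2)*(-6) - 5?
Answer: 6579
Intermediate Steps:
n = -49 (n = -1*49 = -49)
O(s) = 1/s (O(s) = 1/(s + 0) = 1/s)
v = -2 (v = -6/(-2) - 5 = -1/2*(-6) - 5 = 3 - 5 = -2)
-129*(n + v) = -129*(-49 - 2) = -129*(-51) = 6579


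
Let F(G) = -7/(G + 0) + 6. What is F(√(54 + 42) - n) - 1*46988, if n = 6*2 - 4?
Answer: -187935/4 - 7*√6/8 ≈ -46986.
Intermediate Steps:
n = 8 (n = 12 - 4 = 8)
F(G) = 6 - 7/G (F(G) = -7/G + 6 = 6 - 7/G)
F(√(54 + 42) - n) - 1*46988 = (6 - 7/(√(54 + 42) - 1*8)) - 1*46988 = (6 - 7/(√96 - 8)) - 46988 = (6 - 7/(4*√6 - 8)) - 46988 = (6 - 7/(-8 + 4*√6)) - 46988 = -46982 - 7/(-8 + 4*√6)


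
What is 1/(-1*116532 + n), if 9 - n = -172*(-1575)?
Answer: -1/387423 ≈ -2.5812e-6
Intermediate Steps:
n = -270891 (n = 9 - (-172)*(-1575) = 9 - 1*270900 = 9 - 270900 = -270891)
1/(-1*116532 + n) = 1/(-1*116532 - 270891) = 1/(-116532 - 270891) = 1/(-387423) = -1/387423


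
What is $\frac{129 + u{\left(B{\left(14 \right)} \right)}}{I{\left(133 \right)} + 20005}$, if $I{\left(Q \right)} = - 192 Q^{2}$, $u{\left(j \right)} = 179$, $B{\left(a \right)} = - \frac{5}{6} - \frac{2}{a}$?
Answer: $- \frac{308}{3376283} \approx -9.1225 \cdot 10^{-5}$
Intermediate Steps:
$B{\left(a \right)} = - \frac{5}{6} - \frac{2}{a}$ ($B{\left(a \right)} = \left(-5\right) \frac{1}{6} - \frac{2}{a} = - \frac{5}{6} - \frac{2}{a}$)
$\frac{129 + u{\left(B{\left(14 \right)} \right)}}{I{\left(133 \right)} + 20005} = \frac{129 + 179}{- 192 \cdot 133^{2} + 20005} = \frac{308}{\left(-192\right) 17689 + 20005} = \frac{308}{-3396288 + 20005} = \frac{308}{-3376283} = 308 \left(- \frac{1}{3376283}\right) = - \frac{308}{3376283}$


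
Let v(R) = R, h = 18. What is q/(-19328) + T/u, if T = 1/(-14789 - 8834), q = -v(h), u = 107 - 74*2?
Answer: 8726551/9359999552 ≈ 0.00093232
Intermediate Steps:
u = -41 (u = 107 - 148 = -41)
q = -18 (q = -1*18 = -18)
T = -1/23623 (T = 1/(-23623) = -1/23623 ≈ -4.2332e-5)
q/(-19328) + T/u = -18/(-19328) - 1/23623/(-41) = -18*(-1/19328) - 1/23623*(-1/41) = 9/9664 + 1/968543 = 8726551/9359999552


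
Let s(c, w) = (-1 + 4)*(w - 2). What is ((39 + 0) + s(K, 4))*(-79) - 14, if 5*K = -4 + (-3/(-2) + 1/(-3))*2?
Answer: -3569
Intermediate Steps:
K = -⅓ (K = (-4 + (-3/(-2) + 1/(-3))*2)/5 = (-4 + (-3*(-½) + 1*(-⅓))*2)/5 = (-4 + (3/2 - ⅓)*2)/5 = (-4 + (7/6)*2)/5 = (-4 + 7/3)/5 = (⅕)*(-5/3) = -⅓ ≈ -0.33333)
s(c, w) = -6 + 3*w (s(c, w) = 3*(-2 + w) = -6 + 3*w)
((39 + 0) + s(K, 4))*(-79) - 14 = ((39 + 0) + (-6 + 3*4))*(-79) - 14 = (39 + (-6 + 12))*(-79) - 14 = (39 + 6)*(-79) - 14 = 45*(-79) - 14 = -3555 - 14 = -3569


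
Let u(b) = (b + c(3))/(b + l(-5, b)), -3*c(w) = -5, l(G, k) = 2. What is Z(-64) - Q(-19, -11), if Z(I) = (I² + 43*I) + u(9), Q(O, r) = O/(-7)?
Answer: 310061/231 ≈ 1342.3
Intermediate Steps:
Q(O, r) = -O/7 (Q(O, r) = O*(-⅐) = -O/7)
c(w) = 5/3 (c(w) = -⅓*(-5) = 5/3)
u(b) = (5/3 + b)/(2 + b) (u(b) = (b + 5/3)/(b + 2) = (5/3 + b)/(2 + b))
Z(I) = 32/33 + I² + 43*I (Z(I) = (I² + 43*I) + (5/3 + 9)/(2 + 9) = (I² + 43*I) + (32/3)/11 = (I² + 43*I) + (1/11)*(32/3) = (I² + 43*I) + 32/33 = 32/33 + I² + 43*I)
Z(-64) - Q(-19, -11) = (32/33 + (-64)² + 43*(-64)) - (-1)*(-19)/7 = (32/33 + 4096 - 2752) - 1*19/7 = 44384/33 - 19/7 = 310061/231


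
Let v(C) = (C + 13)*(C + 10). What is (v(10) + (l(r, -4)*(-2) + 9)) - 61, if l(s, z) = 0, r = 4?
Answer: 408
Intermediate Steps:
v(C) = (10 + C)*(13 + C) (v(C) = (13 + C)*(10 + C) = (10 + C)*(13 + C))
(v(10) + (l(r, -4)*(-2) + 9)) - 61 = ((130 + 10² + 23*10) + (0*(-2) + 9)) - 61 = ((130 + 100 + 230) + (0 + 9)) - 61 = (460 + 9) - 61 = 469 - 61 = 408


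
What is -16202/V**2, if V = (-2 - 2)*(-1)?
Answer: -8101/8 ≈ -1012.6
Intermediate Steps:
V = 4 (V = -4*(-1) = 4)
-16202/V**2 = -16202/(4**2) = -16202/16 = -16202*1/16 = -8101/8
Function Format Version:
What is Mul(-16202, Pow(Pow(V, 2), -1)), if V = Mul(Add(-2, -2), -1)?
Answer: Rational(-8101, 8) ≈ -1012.6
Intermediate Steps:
V = 4 (V = Mul(-4, -1) = 4)
Mul(-16202, Pow(Pow(V, 2), -1)) = Mul(-16202, Pow(Pow(4, 2), -1)) = Mul(-16202, Pow(16, -1)) = Mul(-16202, Rational(1, 16)) = Rational(-8101, 8)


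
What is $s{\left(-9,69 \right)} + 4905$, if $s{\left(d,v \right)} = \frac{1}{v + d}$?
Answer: $\frac{294301}{60} \approx 4905.0$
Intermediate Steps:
$s{\left(d,v \right)} = \frac{1}{d + v}$
$s{\left(-9,69 \right)} + 4905 = \frac{1}{-9 + 69} + 4905 = \frac{1}{60} + 4905 = \frac{294301}{60}$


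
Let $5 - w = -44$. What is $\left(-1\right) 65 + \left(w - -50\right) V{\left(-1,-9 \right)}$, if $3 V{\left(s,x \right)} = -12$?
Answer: $-461$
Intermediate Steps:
$w = 49$ ($w = 5 - -44 = 5 + 44 = 49$)
$V{\left(s,x \right)} = -4$ ($V{\left(s,x \right)} = \frac{1}{3} \left(-12\right) = -4$)
$\left(-1\right) 65 + \left(w - -50\right) V{\left(-1,-9 \right)} = \left(-1\right) 65 + \left(49 - -50\right) \left(-4\right) = -65 + \left(49 + 50\right) \left(-4\right) = -65 + 99 \left(-4\right) = -65 - 396 = -461$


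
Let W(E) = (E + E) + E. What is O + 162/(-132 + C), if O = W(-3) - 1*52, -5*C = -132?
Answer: -5503/88 ≈ -62.534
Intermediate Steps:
C = 132/5 (C = -⅕*(-132) = 132/5 ≈ 26.400)
W(E) = 3*E (W(E) = 2*E + E = 3*E)
O = -61 (O = 3*(-3) - 1*52 = -9 - 52 = -61)
O + 162/(-132 + C) = -61 + 162/(-132 + 132/5) = -61 + 162/(-528/5) = -61 - 5/528*162 = -61 - 135/88 = -5503/88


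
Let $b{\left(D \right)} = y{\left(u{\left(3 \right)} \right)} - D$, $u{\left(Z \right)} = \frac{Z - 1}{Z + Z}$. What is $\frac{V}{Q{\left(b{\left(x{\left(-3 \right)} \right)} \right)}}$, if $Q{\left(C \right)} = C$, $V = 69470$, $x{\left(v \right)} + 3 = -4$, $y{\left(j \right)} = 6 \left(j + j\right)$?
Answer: $\frac{69470}{11} \approx 6315.5$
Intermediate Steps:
$u{\left(Z \right)} = \frac{-1 + Z}{2 Z}$
$y{\left(j \right)} = 12 j$ ($y{\left(j \right)} = 6 \cdot 2 j = 12 j$)
$x{\left(v \right)} = -7$ ($x{\left(v \right)} = -3 - 4 = -7$)
$b{\left(D \right)} = 4 - D$ ($b{\left(D \right)} = 12 \frac{-1 + 3}{2 \cdot 3} - D = 12 \cdot \frac{1}{2} \cdot \frac{1}{3} \cdot 2 - D = 12 \cdot \frac{1}{3} - D = 4 - D$)
$\frac{V}{Q{\left(b{\left(x{\left(-3 \right)} \right)} \right)}} = \frac{69470}{4 - -7} = \frac{69470}{4 + 7} = \frac{69470}{11}$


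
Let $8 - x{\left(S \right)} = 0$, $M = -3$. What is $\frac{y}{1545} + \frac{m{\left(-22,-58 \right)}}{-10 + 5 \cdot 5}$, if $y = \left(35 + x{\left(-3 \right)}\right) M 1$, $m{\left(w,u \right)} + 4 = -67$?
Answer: $- \frac{7442}{1545} \approx -4.8168$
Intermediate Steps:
$m{\left(w,u \right)} = -71$ ($m{\left(w,u \right)} = -4 - 67 = -71$)
$x{\left(S \right)} = 8$ ($x{\left(S \right)} = 8 - 0 = 8 + 0 = 8$)
$y = -129$ ($y = \left(35 + 8\right) \left(\left(-3\right) 1\right) = 43 \left(-3\right) = -129$)
$\frac{y}{1545} + \frac{m{\left(-22,-58 \right)}}{-10 + 5 \cdot 5} = - \frac{129}{1545} - \frac{71}{-10 + 5 \cdot 5} = \left(-129\right) \frac{1}{1545} - \frac{71}{-10 + 25} = - \frac{43}{515} - \frac{71}{15} = - \frac{7442}{1545}$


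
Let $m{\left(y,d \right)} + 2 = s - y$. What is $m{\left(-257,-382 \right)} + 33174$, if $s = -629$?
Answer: $32800$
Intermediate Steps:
$m{\left(y,d \right)} = -631 - y$ ($m{\left(y,d \right)} = -2 - \left(629 + y\right) = -631 - y$)
$m{\left(-257,-382 \right)} + 33174 = \left(-631 - -257\right) + 33174 = \left(-631 + 257\right) + 33174 = -374 + 33174 = 32800$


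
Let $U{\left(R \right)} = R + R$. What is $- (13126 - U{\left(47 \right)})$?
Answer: $-13032$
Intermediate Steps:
$U{\left(R \right)} = 2 R$
$- (13126 - U{\left(47 \right)}) = - (13126 - 2 \cdot 47) = - (13126 - 94) = \left(-1\right) 13032 = -13032$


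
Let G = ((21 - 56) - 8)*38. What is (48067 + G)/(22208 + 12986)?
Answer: 46433/35194 ≈ 1.3193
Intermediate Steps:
G = -1634 (G = (-35 - 8)*38 = -43*38 = -1634)
(48067 + G)/(22208 + 12986) = (48067 - 1634)/(22208 + 12986) = 46433/35194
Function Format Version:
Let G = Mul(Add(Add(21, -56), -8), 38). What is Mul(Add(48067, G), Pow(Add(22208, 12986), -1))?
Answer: Rational(46433, 35194) ≈ 1.3193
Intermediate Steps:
G = -1634 (G = Mul(Add(-35, -8), 38) = Mul(-43, 38) = -1634)
Mul(Add(48067, G), Pow(Add(22208, 12986), -1)) = Mul(Add(48067, -1634), Pow(Add(22208, 12986), -1)) = Mul(46433, Pow(35194, -1)) = Mul(46433, Rational(1, 35194)) = Rational(46433, 35194)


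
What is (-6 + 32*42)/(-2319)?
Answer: -446/773 ≈ -0.57697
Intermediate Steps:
(-6 + 32*42)/(-2319) = (-6 + 1344)*(-1/2319) = 1338*(-1/2319) = -446/773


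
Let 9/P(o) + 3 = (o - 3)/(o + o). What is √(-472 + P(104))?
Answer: 2*I*√32521186/523 ≈ 21.808*I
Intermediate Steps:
P(o) = 9/(-3 + (-3 + o)/(2*o)) (P(o) = 9/(-3 + (o - 3)/(o + o)) = 9/(-3 + (-3 + o)/((2*o))) = 9/(-3 + (-3 + o)*(1/(2*o))) = 9/(-3 + (-3 + o)/(2*o)))
√(-472 + P(104)) = √(-472 - 18*104/(3 + 5*104)) = √(-472 - 18*104/(3 + 520)) = √(-472 - 18*104/523) = √(-472 - 18*104*1/523) = √(-472 - 1872/523) = √(-248728/523) = 2*I*√32521186/523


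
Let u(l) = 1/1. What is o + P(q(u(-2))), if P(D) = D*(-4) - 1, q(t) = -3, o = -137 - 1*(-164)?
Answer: 38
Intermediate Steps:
u(l) = 1
o = 27 (o = -137 + 164 = 27)
P(D) = -1 - 4*D (P(D) = -4*D - 1 = -1 - 4*D)
o + P(q(u(-2))) = 27 + (-1 - 4*(-3)) = 27 + (-1 + 12) = 27 + 11 = 38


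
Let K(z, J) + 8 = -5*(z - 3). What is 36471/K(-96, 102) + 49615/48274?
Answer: 1784763559/23509438 ≈ 75.917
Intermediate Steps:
K(z, J) = 7 - 5*z (K(z, J) = -8 - 5*(z - 3) = -8 - 5*(-3 + z) = -8 + (15 - 5*z) = 7 - 5*z)
36471/K(-96, 102) + 49615/48274 = 36471/(7 - 5*(-96)) + 49615/48274 = 36471/(7 + 480) + 49615*(1/48274) = 36471/487 + 49615/48274 = 1784763559/23509438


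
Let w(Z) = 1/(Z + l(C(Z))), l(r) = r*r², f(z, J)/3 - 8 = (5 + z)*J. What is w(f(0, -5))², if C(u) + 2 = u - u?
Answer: 1/3481 ≈ 0.00028727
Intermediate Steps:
C(u) = -2 (C(u) = -2 + (u - u) = -2 + 0 = -2)
f(z, J) = 24 + 3*J*(5 + z) (f(z, J) = 24 + 3*((5 + z)*J) = 24 + 3*(J*(5 + z)) = 24 + 3*J*(5 + z))
l(r) = r³
w(Z) = 1/(-8 + Z) (w(Z) = 1/(Z + (-2)³) = 1/(Z - 8) = 1/(-8 + Z))
w(f(0, -5))² = (1/(-8 + (24 + 15*(-5) + 3*(-5)*0)))² = (1/(-8 + (24 - 75 + 0)))² = (1/(-8 - 51))² = (1/(-59))² = (-1/59)² = 1/3481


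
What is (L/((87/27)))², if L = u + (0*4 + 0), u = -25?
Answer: 50625/841 ≈ 60.196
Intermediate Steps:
L = -25 (L = -25 + (0*4 + 0) = -25 + (0 + 0) = -25 + 0 = -25)
(L/((87/27)))² = (-25/(87/27))² = (-25/(87*(1/27)))² = (-25/29/9)² = (-25*9/29)² = (-225/29)² = 50625/841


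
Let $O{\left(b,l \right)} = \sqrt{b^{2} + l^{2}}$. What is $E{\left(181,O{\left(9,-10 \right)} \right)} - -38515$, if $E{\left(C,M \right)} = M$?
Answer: $38515 + \sqrt{181} \approx 38528.0$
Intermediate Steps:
$E{\left(181,O{\left(9,-10 \right)} \right)} - -38515 = \sqrt{9^{2} + \left(-10\right)^{2}} - -38515 = \sqrt{81 + 100} + 38515 = \sqrt{181} + 38515 = 38515 + \sqrt{181}$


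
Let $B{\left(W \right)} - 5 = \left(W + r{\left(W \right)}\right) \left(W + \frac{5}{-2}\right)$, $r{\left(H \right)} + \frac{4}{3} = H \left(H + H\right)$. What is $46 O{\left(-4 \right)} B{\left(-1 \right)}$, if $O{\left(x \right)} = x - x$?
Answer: $0$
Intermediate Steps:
$r{\left(H \right)} = - \frac{4}{3} + 2 H^{2}$ ($r{\left(H \right)} = - \frac{4}{3} + H \left(H + H\right) = - \frac{4}{3} + H 2 H = - \frac{4}{3} + 2 H^{2}$)
$O{\left(x \right)} = 0$
$B{\left(W \right)} = 5 + \left(- \frac{5}{2} + W\right) \left(- \frac{4}{3} + W + 2 W^{2}\right)$ ($B{\left(W \right)} = 5 + \left(W + \left(- \frac{4}{3} + 2 W^{2}\right)\right) \left(W + \frac{5}{-2}\right) = 5 + \left(- \frac{4}{3} + W + 2 W^{2}\right) \left(W + 5 \left(- \frac{1}{2}\right)\right) = 5 + \left(- \frac{4}{3} + W + 2 W^{2}\right) \left(W - \frac{5}{2}\right) = 5 + \left(- \frac{4}{3} + W + 2 W^{2}\right) \left(- \frac{5}{2} + W\right) = 5 + \left(- \frac{5}{2} + W\right) \left(- \frac{4}{3} + W + 2 W^{2}\right)$)
$46 O{\left(-4 \right)} B{\left(-1 \right)} = 46 \cdot 0 \left(\frac{25}{3} - 4 \left(-1\right)^{2} + 2 \left(-1\right)^{3} - - \frac{23}{6}\right) = 0 \left(\frac{25}{3} - 4 + 2 \left(-1\right) + \frac{23}{6}\right) = 0 \left(\frac{25}{3} - 4 - 2 + \frac{23}{6}\right) = 0 \cdot \frac{37}{6} = 0$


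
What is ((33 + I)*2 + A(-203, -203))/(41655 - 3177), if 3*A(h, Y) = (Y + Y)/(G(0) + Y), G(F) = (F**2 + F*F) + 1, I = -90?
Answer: -34339/11658834 ≈ -0.0029453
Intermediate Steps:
G(F) = 1 + 2*F**2 (G(F) = (F**2 + F**2) + 1 = 2*F**2 + 1 = 1 + 2*F**2)
A(h, Y) = 2*Y/(3*(1 + Y)) (A(h, Y) = ((Y + Y)/((1 + 2*0**2) + Y))/3 = ((2*Y)/((1 + 2*0) + Y))/3 = ((2*Y)/((1 + 0) + Y))/3 = ((2*Y)/(1 + Y))/3 = (2*Y/(1 + Y))/3 = 2*Y/(3*(1 + Y)))
((33 + I)*2 + A(-203, -203))/(41655 - 3177) = ((33 - 90)*2 + (2/3)*(-203)/(1 - 203))/(41655 - 3177) = (-57*2 + (2/3)*(-203)/(-202))/38478 = (-114 + (2/3)*(-203)*(-1/202))*(1/38478) = (-114 + 203/303)*(1/38478) = -34339/303*1/38478 = -34339/11658834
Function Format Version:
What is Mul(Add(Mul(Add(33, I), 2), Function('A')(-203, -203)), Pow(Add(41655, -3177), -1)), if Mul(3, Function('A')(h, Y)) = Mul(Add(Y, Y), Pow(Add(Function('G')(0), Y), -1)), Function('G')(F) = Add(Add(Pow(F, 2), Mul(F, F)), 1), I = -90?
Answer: Rational(-34339, 11658834) ≈ -0.0029453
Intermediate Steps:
Function('G')(F) = Add(1, Mul(2, Pow(F, 2))) (Function('G')(F) = Add(Add(Pow(F, 2), Pow(F, 2)), 1) = Add(Mul(2, Pow(F, 2)), 1) = Add(1, Mul(2, Pow(F, 2))))
Function('A')(h, Y) = Mul(Rational(2, 3), Y, Pow(Add(1, Y), -1)) (Function('A')(h, Y) = Mul(Rational(1, 3), Mul(Add(Y, Y), Pow(Add(Add(1, Mul(2, Pow(0, 2))), Y), -1))) = Mul(Rational(1, 3), Mul(Mul(2, Y), Pow(Add(Add(1, Mul(2, 0)), Y), -1))) = Mul(Rational(1, 3), Mul(Mul(2, Y), Pow(Add(Add(1, 0), Y), -1))) = Mul(Rational(1, 3), Mul(Mul(2, Y), Pow(Add(1, Y), -1))) = Mul(Rational(1, 3), Mul(2, Y, Pow(Add(1, Y), -1))) = Mul(Rational(2, 3), Y, Pow(Add(1, Y), -1)))
Mul(Add(Mul(Add(33, I), 2), Function('A')(-203, -203)), Pow(Add(41655, -3177), -1)) = Mul(Add(Mul(Add(33, -90), 2), Mul(Rational(2, 3), -203, Pow(Add(1, -203), -1))), Pow(Add(41655, -3177), -1)) = Mul(Add(Mul(-57, 2), Mul(Rational(2, 3), -203, Pow(-202, -1))), Pow(38478, -1)) = Mul(Add(-114, Mul(Rational(2, 3), -203, Rational(-1, 202))), Rational(1, 38478)) = Mul(Add(-114, Rational(203, 303)), Rational(1, 38478)) = Mul(Rational(-34339, 303), Rational(1, 38478)) = Rational(-34339, 11658834)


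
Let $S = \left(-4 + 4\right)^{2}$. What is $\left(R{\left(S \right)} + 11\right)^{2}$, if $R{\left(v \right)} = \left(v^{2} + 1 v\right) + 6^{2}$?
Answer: $2209$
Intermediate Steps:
$S = 0$ ($S = 0^{2} = 0$)
$R{\left(v \right)} = 36 + v + v^{2}$ ($R{\left(v \right)} = \left(v^{2} + v\right) + 36 = \left(v + v^{2}\right) + 36 = 36 + v + v^{2}$)
$\left(R{\left(S \right)} + 11\right)^{2} = \left(\left(36 + 0 + 0^{2}\right) + 11\right)^{2} = \left(\left(36 + 0 + 0\right) + 11\right)^{2} = \left(36 + 11\right)^{2} = 47^{2} = 2209$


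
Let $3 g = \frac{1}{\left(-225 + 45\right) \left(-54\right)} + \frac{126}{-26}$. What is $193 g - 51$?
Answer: $- \frac{137516051}{379080} \approx -362.76$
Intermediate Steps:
$g = - \frac{612347}{379080}$ ($g = \frac{\frac{1}{\left(-225 + 45\right) \left(-54\right)} + \frac{126}{-26}}{3} = \frac{\frac{1}{-180} \left(- \frac{1}{54}\right) + 126 \left(- \frac{1}{26}\right)}{3} = \frac{\left(- \frac{1}{180}\right) \left(- \frac{1}{54}\right) - \frac{63}{13}}{3} = \frac{\frac{1}{9720} - \frac{63}{13}}{3} = \frac{1}{3} \left(- \frac{612347}{126360}\right) = - \frac{612347}{379080} \approx -1.6154$)
$193 g - 51 = 193 \left(- \frac{612347}{379080}\right) - 51 = - \frac{118182971}{379080} - 51 = - \frac{137516051}{379080}$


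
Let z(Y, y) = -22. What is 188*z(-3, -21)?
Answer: -4136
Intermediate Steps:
188*z(-3, -21) = 188*(-22) = -4136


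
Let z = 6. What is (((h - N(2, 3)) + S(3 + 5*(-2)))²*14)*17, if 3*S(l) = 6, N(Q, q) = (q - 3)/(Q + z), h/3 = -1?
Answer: 238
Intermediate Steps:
h = -3 (h = 3*(-1) = -3)
N(Q, q) = (-3 + q)/(6 + Q) (N(Q, q) = (q - 3)/(Q + 6) = (-3 + q)/(6 + Q))
S(l) = 2 (S(l) = (⅓)*6 = 2)
(((h - N(2, 3)) + S(3 + 5*(-2)))²*14)*17 = (((-3 - (-3 + 3)/(6 + 2)) + 2)²*14)*17 = (((-3 - 0/8) + 2)²*14)*17 = (((-3 - 1*0) + 2)²*14)*17 = (((-3 + 0) + 2)²*14)*17 = ((-3 + 2)²*14)*17 = ((-1)²*14)*17 = (1*14)*17 = 14*17 = 238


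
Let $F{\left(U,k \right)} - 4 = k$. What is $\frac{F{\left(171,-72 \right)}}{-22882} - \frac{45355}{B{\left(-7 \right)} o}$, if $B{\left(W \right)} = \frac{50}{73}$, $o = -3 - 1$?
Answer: $\frac{445649239}{26920} \approx 16555.0$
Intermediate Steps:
$o = -4$ ($o = -3 - 1 = -4$)
$F{\left(U,k \right)} = 4 + k$
$B{\left(W \right)} = \frac{50}{73}$ ($B{\left(W \right)} = 50 \cdot \frac{1}{73} = \frac{50}{73}$)
$\frac{F{\left(171,-72 \right)}}{-22882} - \frac{45355}{B{\left(-7 \right)} o} = \frac{4 - 72}{-22882} - \frac{45355}{\frac{50}{73} \left(-4\right)} = \left(-68\right) \left(- \frac{1}{22882}\right) - \frac{45355}{- \frac{200}{73}} = \frac{2}{673} - - \frac{662183}{40} = \frac{2}{673} + \frac{662183}{40} = \frac{445649239}{26920}$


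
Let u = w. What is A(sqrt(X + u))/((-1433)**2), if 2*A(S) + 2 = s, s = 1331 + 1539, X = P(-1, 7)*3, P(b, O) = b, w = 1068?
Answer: 1434/2053489 ≈ 0.00069832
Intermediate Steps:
u = 1068
X = -3 (X = -1*3 = -3)
s = 2870
A(S) = 1434 (A(S) = -1 + (1/2)*2870 = -1 + 1435 = 1434)
A(sqrt(X + u))/((-1433)**2) = 1434/((-1433)**2) = 1434/2053489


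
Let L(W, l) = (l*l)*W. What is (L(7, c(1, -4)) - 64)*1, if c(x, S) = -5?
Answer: 111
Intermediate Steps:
L(W, l) = W*l² (L(W, l) = l²*W = W*l²)
(L(7, c(1, -4)) - 64)*1 = (7*(-5)² - 64)*1 = (7*25 - 64)*1 = (175 - 64)*1 = 111*1 = 111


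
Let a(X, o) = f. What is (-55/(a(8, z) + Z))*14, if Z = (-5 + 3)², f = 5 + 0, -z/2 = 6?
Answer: -770/9 ≈ -85.556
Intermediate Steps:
z = -12 (z = -2*6 = -12)
f = 5
a(X, o) = 5
Z = 4 (Z = (-2)² = 4)
(-55/(a(8, z) + Z))*14 = (-55/(5 + 4))*14 = (-55/9)*14 = ((⅑)*(-55))*14 = -55/9*14 = -770/9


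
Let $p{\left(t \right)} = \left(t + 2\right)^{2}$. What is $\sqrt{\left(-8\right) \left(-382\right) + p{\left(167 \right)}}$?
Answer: $3 \sqrt{3513} \approx 177.81$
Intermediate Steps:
$p{\left(t \right)} = \left(2 + t\right)^{2}$
$\sqrt{\left(-8\right) \left(-382\right) + p{\left(167 \right)}} = \sqrt{\left(-8\right) \left(-382\right) + \left(2 + 167\right)^{2}} = \sqrt{3056 + 169^{2}} = \sqrt{3056 + 28561} = \sqrt{31617} = 3 \sqrt{3513}$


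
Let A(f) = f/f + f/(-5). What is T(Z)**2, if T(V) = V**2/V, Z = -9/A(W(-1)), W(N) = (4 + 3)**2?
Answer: 2025/1936 ≈ 1.0460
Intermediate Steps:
W(N) = 49 (W(N) = 7**2 = 49)
A(f) = 1 - f/5 (A(f) = 1 + f*(-1/5) = 1 - f/5)
Z = 45/44 (Z = -9/(1 - 1/5*49) = -9/(1 - 49/5) = -9/(-44/5) = -9*(-5/44) = 45/44 ≈ 1.0227)
T(V) = V
T(Z)**2 = (45/44)**2 = 2025/1936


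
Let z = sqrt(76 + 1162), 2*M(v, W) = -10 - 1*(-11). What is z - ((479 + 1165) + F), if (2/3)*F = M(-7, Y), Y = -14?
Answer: -6579/4 + sqrt(1238) ≈ -1609.6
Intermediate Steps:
M(v, W) = 1/2 (M(v, W) = (-10 - 1*(-11))/2 = (-10 + 11)/2 = (1/2)*1 = 1/2)
F = 3/4 (F = (3/2)*(1/2) = 3/4 ≈ 0.75000)
z = sqrt(1238) ≈ 35.185
z - ((479 + 1165) + F) = sqrt(1238) - ((479 + 1165) + 3/4) = sqrt(1238) - (1644 + 3/4) = sqrt(1238) - 1*6579/4 = sqrt(1238) - 6579/4 = -6579/4 + sqrt(1238)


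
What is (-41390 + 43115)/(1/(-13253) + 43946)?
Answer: 7620475/194138779 ≈ 0.039253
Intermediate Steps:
(-41390 + 43115)/(1/(-13253) + 43946) = 1725/(-1/13253 + 43946) = 1725/(582416337/13253) = 1725*(13253/582416337) = 7620475/194138779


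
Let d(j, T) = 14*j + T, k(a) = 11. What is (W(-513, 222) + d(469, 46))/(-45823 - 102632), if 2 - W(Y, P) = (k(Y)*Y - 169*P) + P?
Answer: -49553/148455 ≈ -0.33379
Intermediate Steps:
W(Y, P) = 2 - 11*Y + 168*P (W(Y, P) = 2 - ((11*Y - 169*P) + P) = 2 - ((-169*P + 11*Y) + P) = 2 - (-168*P + 11*Y) = 2 + (-11*Y + 168*P) = 2 - 11*Y + 168*P)
d(j, T) = T + 14*j
(W(-513, 222) + d(469, 46))/(-45823 - 102632) = ((2 - 11*(-513) + 168*222) + (46 + 14*469))/(-45823 - 102632) = ((2 + 5643 + 37296) + (46 + 6566))/(-148455) = (42941 + 6612)*(-1/148455) = 49553*(-1/148455) = -49553/148455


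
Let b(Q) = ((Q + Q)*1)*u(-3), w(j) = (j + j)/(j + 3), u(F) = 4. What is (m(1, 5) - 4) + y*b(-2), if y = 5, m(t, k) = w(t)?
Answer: -167/2 ≈ -83.500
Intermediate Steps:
w(j) = 2*j/(3 + j) (w(j) = (2*j)/(3 + j) = 2*j/(3 + j))
m(t, k) = 2*t/(3 + t)
b(Q) = 8*Q (b(Q) = ((Q + Q)*1)*4 = ((2*Q)*1)*4 = (2*Q)*4 = 8*Q)
(m(1, 5) - 4) + y*b(-2) = (2*1/(3 + 1) - 4) + 5*(8*(-2)) = (2*1/4 - 4) + 5*(-16) = (2*1*(¼) - 4) - 80 = (½ - 4) - 80 = -7/2 - 80 = -167/2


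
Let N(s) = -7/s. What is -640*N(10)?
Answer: 448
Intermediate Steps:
-640*N(10) = -(-4480)/10 = -640*(-7/10) = 448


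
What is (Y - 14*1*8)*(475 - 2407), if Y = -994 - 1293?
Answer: 4634868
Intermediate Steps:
Y = -2287
(Y - 14*1*8)*(475 - 2407) = (-2287 - 14*1*8)*(475 - 2407) = (-2287 - 14*8)*(-1932) = (-2287 - 112)*(-1932) = -2399*(-1932) = 4634868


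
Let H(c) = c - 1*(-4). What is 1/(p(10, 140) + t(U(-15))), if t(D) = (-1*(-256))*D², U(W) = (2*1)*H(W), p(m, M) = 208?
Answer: 1/124112 ≈ 8.0572e-6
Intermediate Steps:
H(c) = 4 + c (H(c) = c + 4 = 4 + c)
U(W) = 8 + 2*W (U(W) = (2*1)*(4 + W) = 2*(4 + W) = 8 + 2*W)
t(D) = 256*D²
1/(p(10, 140) + t(U(-15))) = 1/(208 + 256*(8 + 2*(-15))²) = 1/(208 + 256*(8 - 30)²) = 1/(208 + 256*(-22)²) = 1/(208 + 256*484) = 1/(208 + 123904) = 1/124112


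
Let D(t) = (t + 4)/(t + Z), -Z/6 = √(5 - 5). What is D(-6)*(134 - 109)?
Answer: 25/3 ≈ 8.3333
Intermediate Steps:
Z = 0 (Z = -6*√(5 - 5) = -6*√0 = -6*0 = 0)
D(t) = (4 + t)/t (D(t) = (t + 4)/(t + 0) = (4 + t)/t)
D(-6)*(134 - 109) = ((4 - 6)/(-6))*(134 - 109) = -⅙*(-2)*25 = (⅓)*25 = 25/3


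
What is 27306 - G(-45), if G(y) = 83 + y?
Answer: 27268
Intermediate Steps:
27306 - G(-45) = 27306 - (83 - 45) = 27306 - 1*38 = 27306 - 38 = 27268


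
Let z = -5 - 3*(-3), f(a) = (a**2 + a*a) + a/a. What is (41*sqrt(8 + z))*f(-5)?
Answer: 4182*sqrt(3) ≈ 7243.4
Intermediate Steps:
f(a) = 1 + 2*a**2 (f(a) = (a**2 + a**2) + 1 = 2*a**2 + 1 = 1 + 2*a**2)
z = 4 (z = -5 + 9 = 4)
(41*sqrt(8 + z))*f(-5) = (41*sqrt(8 + 4))*(1 + 2*(-5)**2) = (41*sqrt(12))*(1 + 2*25) = (41*(2*sqrt(3)))*(1 + 50) = (82*sqrt(3))*51 = 4182*sqrt(3)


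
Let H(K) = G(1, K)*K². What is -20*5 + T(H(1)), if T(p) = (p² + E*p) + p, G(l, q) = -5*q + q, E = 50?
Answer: -288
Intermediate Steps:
G(l, q) = -4*q
H(K) = -4*K³ (H(K) = (-4*K)*K² = -4*K³)
T(p) = p² + 51*p (T(p) = (p² + 50*p) + p = p² + 51*p)
-20*5 + T(H(1)) = -20*5 + (-4*1³)*(51 - 4*1³) = -100 + (-4*1)*(51 - 4*1) = -100 - 4*(51 - 4) = -100 - 4*47 = -100 - 188 = -288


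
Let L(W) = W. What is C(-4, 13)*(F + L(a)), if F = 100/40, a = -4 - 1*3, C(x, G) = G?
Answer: -117/2 ≈ -58.500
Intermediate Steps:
a = -7 (a = -4 - 3 = -7)
F = 5/2 (F = 100*(1/40) = 5/2 ≈ 2.5000)
C(-4, 13)*(F + L(a)) = 13*(5/2 - 7) = 13*(-9/2) = -117/2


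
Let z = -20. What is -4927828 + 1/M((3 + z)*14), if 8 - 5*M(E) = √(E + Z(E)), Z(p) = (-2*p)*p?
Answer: -55975198248/11359 + 3*I*√12614/22718 ≈ -4.9278e+6 + 0.014831*I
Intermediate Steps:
Z(p) = -2*p²
M(E) = 8/5 - √(E - 2*E²)/5
-4927828 + 1/M((3 + z)*14) = -4927828 + 1/(8/5 - √(1 - 2*(3 - 20)*14)*(√14*√(3 - 20))/5) = -4927828 + 1/(8/5 - √(1 - (-34)*14)*(I*√238)/5) = -4927828 + 1/(8/5 - 3*I*√12614/5)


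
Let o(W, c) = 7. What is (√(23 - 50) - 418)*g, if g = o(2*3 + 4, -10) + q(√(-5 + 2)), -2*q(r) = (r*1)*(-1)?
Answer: -5861/2 - 188*I*√3 ≈ -2930.5 - 325.63*I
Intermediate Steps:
q(r) = r/2 (q(r) = -r*1*(-1)/2 = -r*(-1)/2 = -(-1)*r/2 = r/2)
g = 7 + I*√3/2 (g = 7 + √(-5 + 2)/2 = 7 + √(-3)/2 = 7 + (I*√3)/2 = 7 + I*√3/2 ≈ 7.0 + 0.86602*I)
(√(23 - 50) - 418)*g = (√(23 - 50) - 418)*(7 + I*√3/2) = (√(-27) - 418)*(7 + I*√3/2) = (3*I*√3 - 418)*(7 + I*√3/2) = (-418 + 3*I*√3)*(7 + I*√3/2)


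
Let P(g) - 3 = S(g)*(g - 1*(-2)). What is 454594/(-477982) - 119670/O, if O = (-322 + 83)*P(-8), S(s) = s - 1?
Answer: 8501195313/1085258131 ≈ 7.8333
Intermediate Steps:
S(s) = -1 + s
P(g) = 3 + (-1 + g)*(2 + g) (P(g) = 3 + (-1 + g)*(g - 1*(-2)) = 3 + (-1 + g)*(g + 2) = 3 + (-1 + g)*(2 + g))
O = -13623 (O = (-322 + 83)*(1 - 8 + (-8)**2) = -239*(1 - 8 + 64) = -239*57 = -13623)
454594/(-477982) - 119670/O = 454594/(-477982) - 119670/(-13623) = 454594*(-1/477982) - 119670*(-1/13623) = -227297/238991 + 39890/4541 = 8501195313/1085258131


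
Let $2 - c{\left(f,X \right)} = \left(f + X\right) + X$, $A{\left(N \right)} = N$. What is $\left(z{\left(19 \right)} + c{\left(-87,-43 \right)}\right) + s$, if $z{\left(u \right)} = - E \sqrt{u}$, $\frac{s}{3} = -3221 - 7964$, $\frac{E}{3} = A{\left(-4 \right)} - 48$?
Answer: $-33380 + 156 \sqrt{19} \approx -32700.0$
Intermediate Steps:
$E = -156$ ($E = 3 \left(-4 - 48\right) = 3 \left(-52\right) = -156$)
$s = -33555$ ($s = 3 \left(-3221 - 7964\right) = 3 \left(-11185\right) = -33555$)
$c{\left(f,X \right)} = 2 - f - 2 X$ ($c{\left(f,X \right)} = 2 - \left(\left(f + X\right) + X\right) = 2 - \left(\left(X + f\right) + X\right) = 2 - \left(f + 2 X\right) = 2 - f - 2 X$)
$z{\left(u \right)} = 156 \sqrt{u}$ ($z{\left(u \right)} = \left(-1\right) \left(-156\right) \sqrt{u} = 156 \sqrt{u}$)
$\left(z{\left(19 \right)} + c{\left(-87,-43 \right)}\right) + s = \left(156 \sqrt{19} - -175\right) - 33555 = \left(156 \sqrt{19} + \left(2 + 87 + 86\right)\right) - 33555 = \left(156 \sqrt{19} + 175\right) - 33555 = \left(175 + 156 \sqrt{19}\right) - 33555 = -33380 + 156 \sqrt{19}$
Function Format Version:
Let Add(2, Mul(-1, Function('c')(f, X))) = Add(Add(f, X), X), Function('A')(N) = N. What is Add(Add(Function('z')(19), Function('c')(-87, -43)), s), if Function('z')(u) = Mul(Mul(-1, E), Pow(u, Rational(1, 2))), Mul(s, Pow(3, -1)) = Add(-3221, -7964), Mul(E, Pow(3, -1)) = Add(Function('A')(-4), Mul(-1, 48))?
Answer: Add(-33380, Mul(156, Pow(19, Rational(1, 2)))) ≈ -32700.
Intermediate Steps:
E = -156 (E = Mul(3, Add(-4, Mul(-1, 48))) = Mul(3, Add(-4, -48)) = Mul(3, -52) = -156)
s = -33555 (s = Mul(3, Add(-3221, -7964)) = Mul(3, -11185) = -33555)
Function('c')(f, X) = Add(2, Mul(-1, f), Mul(-2, X)) (Function('c')(f, X) = Add(2, Mul(-1, Add(Add(f, X), X))) = Add(2, Mul(-1, Add(Add(X, f), X))) = Add(2, Mul(-1, Add(f, Mul(2, X)))) = Add(2, Add(Mul(-1, f), Mul(-2, X))) = Add(2, Mul(-1, f), Mul(-2, X)))
Function('z')(u) = Mul(156, Pow(u, Rational(1, 2))) (Function('z')(u) = Mul(Mul(-1, -156), Pow(u, Rational(1, 2))) = Mul(156, Pow(u, Rational(1, 2))))
Add(Add(Function('z')(19), Function('c')(-87, -43)), s) = Add(Add(Mul(156, Pow(19, Rational(1, 2))), Add(2, Mul(-1, -87), Mul(-2, -43))), -33555) = Add(Add(Mul(156, Pow(19, Rational(1, 2))), Add(2, 87, 86)), -33555) = Add(Add(Mul(156, Pow(19, Rational(1, 2))), 175), -33555) = Add(Add(175, Mul(156, Pow(19, Rational(1, 2)))), -33555) = Add(-33380, Mul(156, Pow(19, Rational(1, 2))))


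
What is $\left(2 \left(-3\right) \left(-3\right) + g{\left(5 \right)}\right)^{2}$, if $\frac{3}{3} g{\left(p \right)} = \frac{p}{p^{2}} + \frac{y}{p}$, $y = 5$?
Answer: $\frac{9216}{25} \approx 368.64$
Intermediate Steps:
$g{\left(p \right)} = \frac{6}{p}$ ($g{\left(p \right)} = \frac{p}{p^{2}} + \frac{5}{p} = \frac{1}{p} + \frac{5}{p} = \frac{6}{p}$)
$\left(2 \left(-3\right) \left(-3\right) + g{\left(5 \right)}\right)^{2} = \left(2 \left(-3\right) \left(-3\right) + \frac{6}{5}\right)^{2} = \left(\left(-6\right) \left(-3\right) + 6 \cdot \frac{1}{5}\right)^{2} = \left(18 + \frac{6}{5}\right)^{2} = \left(\frac{96}{5}\right)^{2} = \frac{9216}{25}$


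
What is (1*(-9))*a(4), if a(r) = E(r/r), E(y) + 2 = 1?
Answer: 9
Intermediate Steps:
E(y) = -1 (E(y) = -2 + 1 = -1)
a(r) = -1
(1*(-9))*a(4) = (1*(-9))*(-1) = -9*(-1) = 9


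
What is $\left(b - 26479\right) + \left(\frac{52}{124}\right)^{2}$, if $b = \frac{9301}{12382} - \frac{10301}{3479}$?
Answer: $- \frac{1096234720174383}{41396975858} \approx -26481.0$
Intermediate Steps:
$b = - \frac{95188803}{43076978}$ ($b = 9301 \cdot \frac{1}{12382} - \frac{10301}{3479} = \frac{9301}{12382} - \frac{10301}{3479} = - \frac{95188803}{43076978} \approx -2.2097$)
$\left(b - 26479\right) + \left(\frac{52}{124}\right)^{2} = \left(- \frac{95188803}{43076978} - 26479\right) + \left(\frac{52}{124}\right)^{2} = - \frac{1140730489265}{43076978} + \left(52 \cdot \frac{1}{124}\right)^{2} = - \frac{1140730489265}{43076978} + \left(\frac{13}{31}\right)^{2} = - \frac{1140730489265}{43076978} + \frac{169}{961} = - \frac{1096234720174383}{41396975858}$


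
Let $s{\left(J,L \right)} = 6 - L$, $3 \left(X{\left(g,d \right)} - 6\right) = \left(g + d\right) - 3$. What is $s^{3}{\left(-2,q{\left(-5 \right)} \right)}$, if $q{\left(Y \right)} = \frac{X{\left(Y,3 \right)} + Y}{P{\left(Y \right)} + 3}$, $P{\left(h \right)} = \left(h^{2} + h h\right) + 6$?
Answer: $\frac{1204550144}{5545233} \approx 217.22$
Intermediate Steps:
$X{\left(g,d \right)} = 5 + \frac{d}{3} + \frac{g}{3}$ ($X{\left(g,d \right)} = 6 + \frac{\left(g + d\right) - 3}{3} = 6 + \frac{\left(d + g\right) - 3}{3} = 6 + \frac{-3 + d + g}{3} = 6 + \left(-1 + \frac{d}{3} + \frac{g}{3}\right) = 5 + \frac{d}{3} + \frac{g}{3}$)
$P{\left(h \right)} = 6 + 2 h^{2}$ ($P{\left(h \right)} = \left(h^{2} + h^{2}\right) + 6 = 2 h^{2} + 6 = 6 + 2 h^{2}$)
$q{\left(Y \right)} = \frac{6 + \frac{4 Y}{3}}{9 + 2 Y^{2}}$ ($q{\left(Y \right)} = \frac{\left(5 + \frac{1}{3} \cdot 3 + \frac{Y}{3}\right) + Y}{\left(6 + 2 Y^{2}\right) + 3} = \frac{\left(5 + 1 + \frac{Y}{3}\right) + Y}{9 + 2 Y^{2}} = \frac{\left(6 + \frac{Y}{3}\right) + Y}{9 + 2 Y^{2}} = \frac{6 + \frac{4 Y}{3}}{9 + 2 Y^{2}}$)
$s^{3}{\left(-2,q{\left(-5 \right)} \right)} = \left(6 - \frac{2 \left(9 + 2 \left(-5\right)\right)}{3 \left(9 + 2 \left(-5\right)^{2}\right)}\right)^{3} = \left(6 - \frac{2 \left(9 - 10\right)}{3 \left(9 + 2 \cdot 25\right)}\right)^{3} = \left(6 - \frac{2}{3} \frac{1}{9 + 50} \left(-1\right)\right)^{3} = \left(6 - \frac{2}{3} \cdot \frac{1}{59} \left(-1\right)\right)^{3} = \left(6 - - \frac{2}{177}\right)^{3} = \left(6 + \frac{2}{177}\right)^{3} = \left(\frac{1064}{177}\right)^{3} = \frac{1204550144}{5545233}$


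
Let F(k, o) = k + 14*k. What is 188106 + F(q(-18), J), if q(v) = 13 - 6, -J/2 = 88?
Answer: 188211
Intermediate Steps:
J = -176 (J = -2*88 = -176)
q(v) = 7
F(k, o) = 15*k
188106 + F(q(-18), J) = 188106 + 15*7 = 188106 + 105 = 188211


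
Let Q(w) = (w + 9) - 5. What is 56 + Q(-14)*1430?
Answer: -14244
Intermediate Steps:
Q(w) = 4 + w (Q(w) = (9 + w) - 5 = 4 + w)
56 + Q(-14)*1430 = 56 + (4 - 14)*1430 = 56 - 10*1430 = 56 - 14300 = -14244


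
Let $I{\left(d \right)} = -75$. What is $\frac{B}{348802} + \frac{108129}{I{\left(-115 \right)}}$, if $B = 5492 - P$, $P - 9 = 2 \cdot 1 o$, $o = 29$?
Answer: $- \frac{12571734861}{8720050} \approx -1441.7$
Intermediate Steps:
$P = 67$ ($P = 9 + 2 \cdot 1 \cdot 29 = 9 + 2 \cdot 29 = 9 + 58 = 67$)
$B = 5425$ ($B = 5492 - 67 = 5425$)
$\frac{B}{348802} + \frac{108129}{I{\left(-115 \right)}} = \frac{5425}{348802} + \frac{108129}{-75} = 5425 \cdot \frac{1}{348802} + 108129 \left(- \frac{1}{75}\right) = \frac{5425}{348802} - \frac{36043}{25} = - \frac{12571734861}{8720050}$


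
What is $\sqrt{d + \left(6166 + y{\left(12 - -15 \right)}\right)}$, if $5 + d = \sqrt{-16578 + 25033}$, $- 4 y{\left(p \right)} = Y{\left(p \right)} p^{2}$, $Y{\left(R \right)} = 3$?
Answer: $\frac{\sqrt{22457 + 4 \sqrt{8455}}}{2} \approx 75.539$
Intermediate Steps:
$y{\left(p \right)} = - \frac{3 p^{2}}{4}$
$d = -5 + \sqrt{8455}$ ($d = -5 + \sqrt{-16578 + 25033} = -5 + \sqrt{8455} \approx 86.951$)
$\sqrt{d + \left(6166 + y{\left(12 - -15 \right)}\right)} = \sqrt{\left(-5 + \sqrt{8455}\right) + \left(6166 - \frac{3 \left(12 - -15\right)^{2}}{4}\right)} = \sqrt{\left(-5 + \sqrt{8455}\right) + \left(6166 - \frac{3 \left(12 + 15\right)^{2}}{4}\right)} = \sqrt{\left(-5 + \sqrt{8455}\right) + \left(6166 - \frac{3 \cdot 27^{2}}{4}\right)} = \sqrt{\left(-5 + \sqrt{8455}\right) + \left(6166 - \frac{2187}{4}\right)} = \sqrt{\left(-5 + \sqrt{8455}\right) + \frac{22477}{4}} = \sqrt{\frac{22457}{4} + \sqrt{8455}}$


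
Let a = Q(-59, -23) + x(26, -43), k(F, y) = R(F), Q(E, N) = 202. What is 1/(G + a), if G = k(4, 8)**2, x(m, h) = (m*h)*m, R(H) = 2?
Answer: -1/28862 ≈ -3.4648e-5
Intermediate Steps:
k(F, y) = 2
x(m, h) = h*m**2 (x(m, h) = (h*m)*m = h*m**2)
G = 4 (G = 2**2 = 4)
a = -28866 (a = 202 - 43*26**2 = 202 - 43*676 = 202 - 29068 = -28866)
1/(G + a) = 1/(4 - 28866) = 1/(-28862) = -1/28862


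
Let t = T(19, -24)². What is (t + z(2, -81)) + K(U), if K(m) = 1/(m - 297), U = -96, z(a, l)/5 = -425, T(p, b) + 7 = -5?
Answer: -778534/393 ≈ -1981.0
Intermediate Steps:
T(p, b) = -12 (T(p, b) = -7 - 5 = -12)
z(a, l) = -2125 (z(a, l) = 5*(-425) = -2125)
K(m) = 1/(-297 + m)
t = 144 (t = (-12)² = 144)
(t + z(2, -81)) + K(U) = (144 - 2125) + 1/(-297 - 96) = -1981 + 1/(-393) = -1981 - 1/393 = -778534/393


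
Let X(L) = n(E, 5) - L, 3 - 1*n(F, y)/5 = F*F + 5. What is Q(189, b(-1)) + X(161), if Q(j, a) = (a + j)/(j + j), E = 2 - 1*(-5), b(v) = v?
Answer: -78530/189 ≈ -415.50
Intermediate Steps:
E = 7 (E = 2 + 5 = 7)
Q(j, a) = (a + j)/(2*j) (Q(j, a) = (a + j)/((2*j)) = (a + j)*(1/(2*j)) = (a + j)/(2*j))
n(F, y) = -10 - 5*F² (n(F, y) = 15 - 5*(F*F + 5) = 15 - 5*(F² + 5) = 15 - 5*(5 + F²) = 15 + (-25 - 5*F²) = -10 - 5*F²)
X(L) = -255 - L (X(L) = (-10 - 5*7²) - L = (-10 - 5*49) - L = (-10 - 245) - L = -255 - L)
Q(189, b(-1)) + X(161) = (½)*(-1 + 189)/189 + (-255 - 1*161) = (½)*(1/189)*188 + (-255 - 161) = 94/189 - 416 = -78530/189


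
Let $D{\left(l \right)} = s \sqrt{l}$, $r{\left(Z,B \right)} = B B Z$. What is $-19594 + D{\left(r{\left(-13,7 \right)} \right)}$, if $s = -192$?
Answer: $-19594 - 1344 i \sqrt{13} \approx -19594.0 - 4845.9 i$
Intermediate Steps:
$r{\left(Z,B \right)} = Z B^{2}$ ($r{\left(Z,B \right)} = B^{2} Z = Z B^{2}$)
$D{\left(l \right)} = - 192 \sqrt{l}$
$-19594 + D{\left(r{\left(-13,7 \right)} \right)} = -19594 - 192 \sqrt{- 13 \cdot 7^{2}} = -19594 - 192 \sqrt{\left(-13\right) 49} = -19594 - 192 \sqrt{-637} = -19594 - 192 \cdot 7 i \sqrt{13} = -19594 - 1344 i \sqrt{13}$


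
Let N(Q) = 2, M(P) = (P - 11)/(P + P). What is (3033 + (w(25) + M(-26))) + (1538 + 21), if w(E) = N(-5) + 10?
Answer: 239445/52 ≈ 4604.7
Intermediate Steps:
M(P) = (-11 + P)/(2*P) (M(P) = (-11 + P)/((2*P)) = (-11 + P)*(1/(2*P)) = (-11 + P)/(2*P))
w(E) = 12 (w(E) = 2 + 10 = 12)
(3033 + (w(25) + M(-26))) + (1538 + 21) = (3033 + (12 + (½)*(-11 - 26)/(-26))) + (1538 + 21) = (3033 + (12 + (½)*(-1/26)*(-37))) + 1559 = (3033 + (12 + 37/52)) + 1559 = (3033 + 661/52) + 1559 = 158377/52 + 1559 = 239445/52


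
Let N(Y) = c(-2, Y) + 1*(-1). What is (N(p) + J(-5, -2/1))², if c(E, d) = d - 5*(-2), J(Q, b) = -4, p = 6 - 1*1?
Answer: 100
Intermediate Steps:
p = 5 (p = 6 - 1 = 5)
c(E, d) = 10 + d (c(E, d) = d + 10 = 10 + d)
N(Y) = 9 + Y (N(Y) = (10 + Y) + 1*(-1) = (10 + Y) - 1 = 9 + Y)
(N(p) + J(-5, -2/1))² = ((9 + 5) - 4)² = (14 - 4)² = 10² = 100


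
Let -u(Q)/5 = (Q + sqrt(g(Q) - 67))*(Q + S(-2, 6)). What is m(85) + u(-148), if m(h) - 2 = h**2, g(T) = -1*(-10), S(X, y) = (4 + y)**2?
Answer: -28293 + 240*I*sqrt(57) ≈ -28293.0 + 1812.0*I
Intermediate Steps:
g(T) = 10
m(h) = 2 + h**2
u(Q) = -5*(100 + Q)*(Q + I*sqrt(57)) (u(Q) = -5*(Q + sqrt(10 - 67))*(Q + (4 + 6)**2) = -5*(Q + sqrt(-57))*(Q + 10**2) = -5*(Q + I*sqrt(57))*(Q + 100) = -5*(Q + I*sqrt(57))*(100 + Q) = -5*(100 + Q)*(Q + I*sqrt(57)))
m(85) + u(-148) = (2 + 85**2) + (-500*(-148) - 5*(-148)**2 - 500*I*sqrt(57) - 5*I*(-148)*sqrt(57)) = (2 + 7225) + (74000 - 5*21904 - 500*I*sqrt(57) + 740*I*sqrt(57)) = 7227 + (74000 - 109520 - 500*I*sqrt(57) + 740*I*sqrt(57)) = 7227 + (-35520 + 240*I*sqrt(57)) = -28293 + 240*I*sqrt(57)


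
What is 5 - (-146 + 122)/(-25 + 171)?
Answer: 377/73 ≈ 5.1644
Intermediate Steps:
5 - (-146 + 122)/(-25 + 171) = 5 - (-24)/146 = 5 - 1*(-12/73) = 5 + 12/73 = 377/73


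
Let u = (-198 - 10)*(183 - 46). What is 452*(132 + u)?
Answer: -12820528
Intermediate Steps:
u = -28496 (u = -208*137 = -28496)
452*(132 + u) = 452*(132 - 28496) = 452*(-28364) = -12820528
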